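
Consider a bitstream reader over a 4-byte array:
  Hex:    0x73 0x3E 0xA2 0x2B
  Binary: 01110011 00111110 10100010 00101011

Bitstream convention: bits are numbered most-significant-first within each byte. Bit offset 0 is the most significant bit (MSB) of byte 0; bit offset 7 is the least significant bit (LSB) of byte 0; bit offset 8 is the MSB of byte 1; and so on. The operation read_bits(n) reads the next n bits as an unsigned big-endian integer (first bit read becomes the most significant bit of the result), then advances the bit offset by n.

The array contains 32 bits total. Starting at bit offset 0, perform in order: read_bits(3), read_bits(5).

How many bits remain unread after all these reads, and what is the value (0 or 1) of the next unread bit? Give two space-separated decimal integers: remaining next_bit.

Read 1: bits[0:3] width=3 -> value=3 (bin 011); offset now 3 = byte 0 bit 3; 29 bits remain
Read 2: bits[3:8] width=5 -> value=19 (bin 10011); offset now 8 = byte 1 bit 0; 24 bits remain

Answer: 24 0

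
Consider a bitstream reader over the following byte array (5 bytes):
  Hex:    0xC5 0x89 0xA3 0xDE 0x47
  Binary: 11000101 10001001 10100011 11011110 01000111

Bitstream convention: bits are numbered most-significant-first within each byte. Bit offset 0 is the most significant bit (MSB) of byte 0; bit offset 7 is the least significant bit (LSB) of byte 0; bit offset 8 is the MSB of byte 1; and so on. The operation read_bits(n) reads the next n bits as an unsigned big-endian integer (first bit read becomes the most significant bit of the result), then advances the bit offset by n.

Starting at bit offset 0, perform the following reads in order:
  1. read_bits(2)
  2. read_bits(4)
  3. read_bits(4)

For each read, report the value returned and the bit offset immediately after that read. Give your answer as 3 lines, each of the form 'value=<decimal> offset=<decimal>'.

Answer: value=3 offset=2
value=1 offset=6
value=6 offset=10

Derivation:
Read 1: bits[0:2] width=2 -> value=3 (bin 11); offset now 2 = byte 0 bit 2; 38 bits remain
Read 2: bits[2:6] width=4 -> value=1 (bin 0001); offset now 6 = byte 0 bit 6; 34 bits remain
Read 3: bits[6:10] width=4 -> value=6 (bin 0110); offset now 10 = byte 1 bit 2; 30 bits remain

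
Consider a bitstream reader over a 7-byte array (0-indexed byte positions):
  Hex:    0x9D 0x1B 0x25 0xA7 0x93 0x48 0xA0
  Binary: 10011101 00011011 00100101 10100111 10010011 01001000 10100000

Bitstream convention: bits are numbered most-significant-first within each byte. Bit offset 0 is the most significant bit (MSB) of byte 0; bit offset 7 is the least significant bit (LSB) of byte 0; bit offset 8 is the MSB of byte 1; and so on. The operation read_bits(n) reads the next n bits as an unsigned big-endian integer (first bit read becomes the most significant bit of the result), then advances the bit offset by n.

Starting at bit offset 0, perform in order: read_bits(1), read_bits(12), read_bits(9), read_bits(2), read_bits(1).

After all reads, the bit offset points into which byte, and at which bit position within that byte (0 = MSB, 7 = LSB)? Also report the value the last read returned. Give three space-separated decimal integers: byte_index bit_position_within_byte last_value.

Read 1: bits[0:1] width=1 -> value=1 (bin 1); offset now 1 = byte 0 bit 1; 55 bits remain
Read 2: bits[1:13] width=12 -> value=931 (bin 001110100011); offset now 13 = byte 1 bit 5; 43 bits remain
Read 3: bits[13:22] width=9 -> value=201 (bin 011001001); offset now 22 = byte 2 bit 6; 34 bits remain
Read 4: bits[22:24] width=2 -> value=1 (bin 01); offset now 24 = byte 3 bit 0; 32 bits remain
Read 5: bits[24:25] width=1 -> value=1 (bin 1); offset now 25 = byte 3 bit 1; 31 bits remain

Answer: 3 1 1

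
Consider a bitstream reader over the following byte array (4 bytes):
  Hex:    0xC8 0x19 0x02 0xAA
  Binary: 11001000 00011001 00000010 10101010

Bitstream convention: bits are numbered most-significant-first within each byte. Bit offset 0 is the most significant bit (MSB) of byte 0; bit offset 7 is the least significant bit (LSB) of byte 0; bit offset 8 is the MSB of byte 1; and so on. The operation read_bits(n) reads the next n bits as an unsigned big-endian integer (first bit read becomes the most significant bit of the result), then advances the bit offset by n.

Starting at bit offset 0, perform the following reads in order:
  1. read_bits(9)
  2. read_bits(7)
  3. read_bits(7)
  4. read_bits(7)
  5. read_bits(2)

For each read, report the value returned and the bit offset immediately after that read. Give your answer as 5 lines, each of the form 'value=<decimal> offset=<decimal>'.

Read 1: bits[0:9] width=9 -> value=400 (bin 110010000); offset now 9 = byte 1 bit 1; 23 bits remain
Read 2: bits[9:16] width=7 -> value=25 (bin 0011001); offset now 16 = byte 2 bit 0; 16 bits remain
Read 3: bits[16:23] width=7 -> value=1 (bin 0000001); offset now 23 = byte 2 bit 7; 9 bits remain
Read 4: bits[23:30] width=7 -> value=42 (bin 0101010); offset now 30 = byte 3 bit 6; 2 bits remain
Read 5: bits[30:32] width=2 -> value=2 (bin 10); offset now 32 = byte 4 bit 0; 0 bits remain

Answer: value=400 offset=9
value=25 offset=16
value=1 offset=23
value=42 offset=30
value=2 offset=32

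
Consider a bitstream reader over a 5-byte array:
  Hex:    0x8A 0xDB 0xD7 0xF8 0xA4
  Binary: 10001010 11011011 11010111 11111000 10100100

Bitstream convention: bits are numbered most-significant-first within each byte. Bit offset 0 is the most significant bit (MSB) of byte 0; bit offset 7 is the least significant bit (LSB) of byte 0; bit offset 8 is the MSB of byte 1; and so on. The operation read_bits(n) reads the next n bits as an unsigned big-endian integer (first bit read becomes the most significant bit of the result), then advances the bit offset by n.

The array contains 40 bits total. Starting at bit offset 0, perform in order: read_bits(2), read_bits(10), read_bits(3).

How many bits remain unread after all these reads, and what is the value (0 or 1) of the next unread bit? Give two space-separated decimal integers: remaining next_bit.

Answer: 25 1

Derivation:
Read 1: bits[0:2] width=2 -> value=2 (bin 10); offset now 2 = byte 0 bit 2; 38 bits remain
Read 2: bits[2:12] width=10 -> value=173 (bin 0010101101); offset now 12 = byte 1 bit 4; 28 bits remain
Read 3: bits[12:15] width=3 -> value=5 (bin 101); offset now 15 = byte 1 bit 7; 25 bits remain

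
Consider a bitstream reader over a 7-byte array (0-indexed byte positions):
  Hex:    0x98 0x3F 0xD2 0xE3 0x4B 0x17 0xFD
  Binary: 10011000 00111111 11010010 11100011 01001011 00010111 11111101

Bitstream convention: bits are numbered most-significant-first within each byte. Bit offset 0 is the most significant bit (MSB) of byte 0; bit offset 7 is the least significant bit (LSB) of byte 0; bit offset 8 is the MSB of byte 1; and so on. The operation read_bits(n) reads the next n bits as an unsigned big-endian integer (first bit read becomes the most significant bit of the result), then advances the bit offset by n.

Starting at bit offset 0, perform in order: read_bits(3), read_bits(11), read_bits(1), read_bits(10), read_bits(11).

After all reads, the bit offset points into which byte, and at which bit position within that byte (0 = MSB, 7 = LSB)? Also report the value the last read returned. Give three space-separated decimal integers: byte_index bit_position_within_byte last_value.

Answer: 4 4 1588

Derivation:
Read 1: bits[0:3] width=3 -> value=4 (bin 100); offset now 3 = byte 0 bit 3; 53 bits remain
Read 2: bits[3:14] width=11 -> value=1551 (bin 11000001111); offset now 14 = byte 1 bit 6; 42 bits remain
Read 3: bits[14:15] width=1 -> value=1 (bin 1); offset now 15 = byte 1 bit 7; 41 bits remain
Read 4: bits[15:25] width=10 -> value=933 (bin 1110100101); offset now 25 = byte 3 bit 1; 31 bits remain
Read 5: bits[25:36] width=11 -> value=1588 (bin 11000110100); offset now 36 = byte 4 bit 4; 20 bits remain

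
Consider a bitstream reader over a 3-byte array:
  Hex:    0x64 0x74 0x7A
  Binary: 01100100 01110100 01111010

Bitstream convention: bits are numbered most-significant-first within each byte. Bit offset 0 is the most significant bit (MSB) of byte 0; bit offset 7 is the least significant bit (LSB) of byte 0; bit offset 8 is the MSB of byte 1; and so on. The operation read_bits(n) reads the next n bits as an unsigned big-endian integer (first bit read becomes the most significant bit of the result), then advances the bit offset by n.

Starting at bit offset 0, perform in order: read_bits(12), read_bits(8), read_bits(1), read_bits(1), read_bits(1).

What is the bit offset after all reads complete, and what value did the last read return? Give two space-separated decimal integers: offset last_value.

Answer: 23 1

Derivation:
Read 1: bits[0:12] width=12 -> value=1607 (bin 011001000111); offset now 12 = byte 1 bit 4; 12 bits remain
Read 2: bits[12:20] width=8 -> value=71 (bin 01000111); offset now 20 = byte 2 bit 4; 4 bits remain
Read 3: bits[20:21] width=1 -> value=1 (bin 1); offset now 21 = byte 2 bit 5; 3 bits remain
Read 4: bits[21:22] width=1 -> value=0 (bin 0); offset now 22 = byte 2 bit 6; 2 bits remain
Read 5: bits[22:23] width=1 -> value=1 (bin 1); offset now 23 = byte 2 bit 7; 1 bits remain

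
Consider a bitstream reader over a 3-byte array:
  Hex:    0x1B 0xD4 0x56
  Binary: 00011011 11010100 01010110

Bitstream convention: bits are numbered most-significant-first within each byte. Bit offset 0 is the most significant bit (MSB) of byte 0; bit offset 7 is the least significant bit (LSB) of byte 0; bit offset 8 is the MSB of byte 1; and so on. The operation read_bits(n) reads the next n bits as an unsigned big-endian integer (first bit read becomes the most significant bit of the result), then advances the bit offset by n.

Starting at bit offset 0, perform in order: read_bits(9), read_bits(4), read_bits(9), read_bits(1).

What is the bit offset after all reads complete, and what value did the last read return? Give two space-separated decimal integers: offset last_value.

Read 1: bits[0:9] width=9 -> value=55 (bin 000110111); offset now 9 = byte 1 bit 1; 15 bits remain
Read 2: bits[9:13] width=4 -> value=10 (bin 1010); offset now 13 = byte 1 bit 5; 11 bits remain
Read 3: bits[13:22] width=9 -> value=277 (bin 100010101); offset now 22 = byte 2 bit 6; 2 bits remain
Read 4: bits[22:23] width=1 -> value=1 (bin 1); offset now 23 = byte 2 bit 7; 1 bits remain

Answer: 23 1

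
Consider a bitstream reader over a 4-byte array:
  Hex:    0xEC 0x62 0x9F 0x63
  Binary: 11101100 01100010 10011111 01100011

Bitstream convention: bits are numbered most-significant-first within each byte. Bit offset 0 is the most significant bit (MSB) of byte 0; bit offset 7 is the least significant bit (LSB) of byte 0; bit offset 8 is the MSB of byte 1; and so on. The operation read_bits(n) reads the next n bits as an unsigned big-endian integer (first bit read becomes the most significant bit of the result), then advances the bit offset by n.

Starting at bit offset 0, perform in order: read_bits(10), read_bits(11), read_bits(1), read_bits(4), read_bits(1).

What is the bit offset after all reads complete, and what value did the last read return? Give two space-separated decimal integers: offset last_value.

Answer: 27 1

Derivation:
Read 1: bits[0:10] width=10 -> value=945 (bin 1110110001); offset now 10 = byte 1 bit 2; 22 bits remain
Read 2: bits[10:21] width=11 -> value=1107 (bin 10001010011); offset now 21 = byte 2 bit 5; 11 bits remain
Read 3: bits[21:22] width=1 -> value=1 (bin 1); offset now 22 = byte 2 bit 6; 10 bits remain
Read 4: bits[22:26] width=4 -> value=13 (bin 1101); offset now 26 = byte 3 bit 2; 6 bits remain
Read 5: bits[26:27] width=1 -> value=1 (bin 1); offset now 27 = byte 3 bit 3; 5 bits remain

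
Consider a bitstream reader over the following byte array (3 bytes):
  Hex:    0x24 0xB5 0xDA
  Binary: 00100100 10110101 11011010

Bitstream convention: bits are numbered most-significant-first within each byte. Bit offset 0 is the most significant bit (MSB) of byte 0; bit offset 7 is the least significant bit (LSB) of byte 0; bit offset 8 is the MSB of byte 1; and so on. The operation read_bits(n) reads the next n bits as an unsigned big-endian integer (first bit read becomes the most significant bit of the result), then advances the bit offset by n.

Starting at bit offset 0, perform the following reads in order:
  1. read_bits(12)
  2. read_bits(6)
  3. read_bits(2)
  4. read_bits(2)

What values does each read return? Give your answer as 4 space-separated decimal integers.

Answer: 587 23 1 2

Derivation:
Read 1: bits[0:12] width=12 -> value=587 (bin 001001001011); offset now 12 = byte 1 bit 4; 12 bits remain
Read 2: bits[12:18] width=6 -> value=23 (bin 010111); offset now 18 = byte 2 bit 2; 6 bits remain
Read 3: bits[18:20] width=2 -> value=1 (bin 01); offset now 20 = byte 2 bit 4; 4 bits remain
Read 4: bits[20:22] width=2 -> value=2 (bin 10); offset now 22 = byte 2 bit 6; 2 bits remain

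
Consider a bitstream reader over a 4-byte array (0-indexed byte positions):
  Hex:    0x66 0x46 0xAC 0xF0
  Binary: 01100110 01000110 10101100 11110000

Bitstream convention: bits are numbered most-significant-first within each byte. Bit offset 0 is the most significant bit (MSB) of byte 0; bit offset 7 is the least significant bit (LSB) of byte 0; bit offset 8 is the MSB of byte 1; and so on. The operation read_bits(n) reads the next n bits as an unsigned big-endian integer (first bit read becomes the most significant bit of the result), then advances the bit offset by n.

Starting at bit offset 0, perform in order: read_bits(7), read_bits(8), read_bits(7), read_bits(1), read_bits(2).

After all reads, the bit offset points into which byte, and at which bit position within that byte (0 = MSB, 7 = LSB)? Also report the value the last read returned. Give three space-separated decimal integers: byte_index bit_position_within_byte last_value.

Answer: 3 1 1

Derivation:
Read 1: bits[0:7] width=7 -> value=51 (bin 0110011); offset now 7 = byte 0 bit 7; 25 bits remain
Read 2: bits[7:15] width=8 -> value=35 (bin 00100011); offset now 15 = byte 1 bit 7; 17 bits remain
Read 3: bits[15:22] width=7 -> value=43 (bin 0101011); offset now 22 = byte 2 bit 6; 10 bits remain
Read 4: bits[22:23] width=1 -> value=0 (bin 0); offset now 23 = byte 2 bit 7; 9 bits remain
Read 5: bits[23:25] width=2 -> value=1 (bin 01); offset now 25 = byte 3 bit 1; 7 bits remain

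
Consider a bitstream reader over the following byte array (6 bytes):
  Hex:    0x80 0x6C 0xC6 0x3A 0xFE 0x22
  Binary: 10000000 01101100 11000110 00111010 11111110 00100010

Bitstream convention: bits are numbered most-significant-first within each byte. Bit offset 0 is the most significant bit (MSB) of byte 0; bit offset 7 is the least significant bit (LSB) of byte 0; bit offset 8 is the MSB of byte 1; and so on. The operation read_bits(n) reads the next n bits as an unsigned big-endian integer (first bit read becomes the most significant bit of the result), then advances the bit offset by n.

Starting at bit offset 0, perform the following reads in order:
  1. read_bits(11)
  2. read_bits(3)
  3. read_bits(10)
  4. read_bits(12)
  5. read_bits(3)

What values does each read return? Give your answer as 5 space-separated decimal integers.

Read 1: bits[0:11] width=11 -> value=1027 (bin 10000000011); offset now 11 = byte 1 bit 3; 37 bits remain
Read 2: bits[11:14] width=3 -> value=3 (bin 011); offset now 14 = byte 1 bit 6; 34 bits remain
Read 3: bits[14:24] width=10 -> value=198 (bin 0011000110); offset now 24 = byte 3 bit 0; 24 bits remain
Read 4: bits[24:36] width=12 -> value=943 (bin 001110101111); offset now 36 = byte 4 bit 4; 12 bits remain
Read 5: bits[36:39] width=3 -> value=7 (bin 111); offset now 39 = byte 4 bit 7; 9 bits remain

Answer: 1027 3 198 943 7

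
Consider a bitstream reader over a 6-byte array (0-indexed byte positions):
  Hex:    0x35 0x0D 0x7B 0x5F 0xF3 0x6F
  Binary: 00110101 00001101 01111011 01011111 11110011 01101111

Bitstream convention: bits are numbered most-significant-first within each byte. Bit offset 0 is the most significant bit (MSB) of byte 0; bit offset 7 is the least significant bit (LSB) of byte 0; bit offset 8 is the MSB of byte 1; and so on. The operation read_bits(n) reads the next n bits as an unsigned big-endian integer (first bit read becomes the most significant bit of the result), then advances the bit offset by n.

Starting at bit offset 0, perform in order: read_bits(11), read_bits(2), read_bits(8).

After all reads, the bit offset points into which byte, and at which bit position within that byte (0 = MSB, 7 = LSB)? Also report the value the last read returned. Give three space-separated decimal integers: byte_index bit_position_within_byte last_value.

Read 1: bits[0:11] width=11 -> value=424 (bin 00110101000); offset now 11 = byte 1 bit 3; 37 bits remain
Read 2: bits[11:13] width=2 -> value=1 (bin 01); offset now 13 = byte 1 bit 5; 35 bits remain
Read 3: bits[13:21] width=8 -> value=175 (bin 10101111); offset now 21 = byte 2 bit 5; 27 bits remain

Answer: 2 5 175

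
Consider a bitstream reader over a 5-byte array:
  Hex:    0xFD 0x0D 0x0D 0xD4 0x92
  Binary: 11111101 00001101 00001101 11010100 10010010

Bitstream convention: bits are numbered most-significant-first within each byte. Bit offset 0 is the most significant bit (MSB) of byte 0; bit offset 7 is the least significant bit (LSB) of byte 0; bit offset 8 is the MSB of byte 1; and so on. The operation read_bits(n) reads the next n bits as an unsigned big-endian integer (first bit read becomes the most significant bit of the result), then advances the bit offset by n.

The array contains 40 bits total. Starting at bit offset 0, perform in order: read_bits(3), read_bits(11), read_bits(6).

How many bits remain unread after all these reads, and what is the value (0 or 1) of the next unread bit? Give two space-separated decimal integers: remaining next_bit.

Read 1: bits[0:3] width=3 -> value=7 (bin 111); offset now 3 = byte 0 bit 3; 37 bits remain
Read 2: bits[3:14] width=11 -> value=1859 (bin 11101000011); offset now 14 = byte 1 bit 6; 26 bits remain
Read 3: bits[14:20] width=6 -> value=16 (bin 010000); offset now 20 = byte 2 bit 4; 20 bits remain

Answer: 20 1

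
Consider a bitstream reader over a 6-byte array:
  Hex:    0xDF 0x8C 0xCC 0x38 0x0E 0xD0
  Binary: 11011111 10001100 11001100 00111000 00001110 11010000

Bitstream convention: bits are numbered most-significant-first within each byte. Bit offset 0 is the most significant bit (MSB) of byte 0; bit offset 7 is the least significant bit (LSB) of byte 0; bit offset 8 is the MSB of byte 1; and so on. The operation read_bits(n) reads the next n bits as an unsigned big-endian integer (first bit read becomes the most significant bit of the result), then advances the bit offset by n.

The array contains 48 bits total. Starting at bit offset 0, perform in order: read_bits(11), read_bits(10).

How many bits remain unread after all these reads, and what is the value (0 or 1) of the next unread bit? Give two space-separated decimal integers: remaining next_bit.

Answer: 27 1

Derivation:
Read 1: bits[0:11] width=11 -> value=1788 (bin 11011111100); offset now 11 = byte 1 bit 3; 37 bits remain
Read 2: bits[11:21] width=10 -> value=409 (bin 0110011001); offset now 21 = byte 2 bit 5; 27 bits remain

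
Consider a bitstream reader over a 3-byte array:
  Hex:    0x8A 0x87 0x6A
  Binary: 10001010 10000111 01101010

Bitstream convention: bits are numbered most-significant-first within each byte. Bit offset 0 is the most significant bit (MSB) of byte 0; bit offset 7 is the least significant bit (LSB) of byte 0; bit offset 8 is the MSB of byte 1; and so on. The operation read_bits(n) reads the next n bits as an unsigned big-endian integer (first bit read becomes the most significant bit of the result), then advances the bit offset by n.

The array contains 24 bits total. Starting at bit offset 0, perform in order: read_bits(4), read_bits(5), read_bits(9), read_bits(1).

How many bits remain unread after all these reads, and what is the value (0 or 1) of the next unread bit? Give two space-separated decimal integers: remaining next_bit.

Read 1: bits[0:4] width=4 -> value=8 (bin 1000); offset now 4 = byte 0 bit 4; 20 bits remain
Read 2: bits[4:9] width=5 -> value=21 (bin 10101); offset now 9 = byte 1 bit 1; 15 bits remain
Read 3: bits[9:18] width=9 -> value=29 (bin 000011101); offset now 18 = byte 2 bit 2; 6 bits remain
Read 4: bits[18:19] width=1 -> value=1 (bin 1); offset now 19 = byte 2 bit 3; 5 bits remain

Answer: 5 0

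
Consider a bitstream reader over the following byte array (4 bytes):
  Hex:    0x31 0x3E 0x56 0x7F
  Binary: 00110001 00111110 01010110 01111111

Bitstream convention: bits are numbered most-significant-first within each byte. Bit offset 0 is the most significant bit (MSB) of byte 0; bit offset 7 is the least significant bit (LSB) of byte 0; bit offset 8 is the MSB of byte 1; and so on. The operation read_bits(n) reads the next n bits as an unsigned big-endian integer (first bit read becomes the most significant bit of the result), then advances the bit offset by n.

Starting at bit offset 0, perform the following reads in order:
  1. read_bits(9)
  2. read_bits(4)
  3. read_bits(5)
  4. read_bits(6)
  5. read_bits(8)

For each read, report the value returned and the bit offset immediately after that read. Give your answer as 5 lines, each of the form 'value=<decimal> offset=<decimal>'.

Read 1: bits[0:9] width=9 -> value=98 (bin 001100010); offset now 9 = byte 1 bit 1; 23 bits remain
Read 2: bits[9:13] width=4 -> value=7 (bin 0111); offset now 13 = byte 1 bit 5; 19 bits remain
Read 3: bits[13:18] width=5 -> value=25 (bin 11001); offset now 18 = byte 2 bit 2; 14 bits remain
Read 4: bits[18:24] width=6 -> value=22 (bin 010110); offset now 24 = byte 3 bit 0; 8 bits remain
Read 5: bits[24:32] width=8 -> value=127 (bin 01111111); offset now 32 = byte 4 bit 0; 0 bits remain

Answer: value=98 offset=9
value=7 offset=13
value=25 offset=18
value=22 offset=24
value=127 offset=32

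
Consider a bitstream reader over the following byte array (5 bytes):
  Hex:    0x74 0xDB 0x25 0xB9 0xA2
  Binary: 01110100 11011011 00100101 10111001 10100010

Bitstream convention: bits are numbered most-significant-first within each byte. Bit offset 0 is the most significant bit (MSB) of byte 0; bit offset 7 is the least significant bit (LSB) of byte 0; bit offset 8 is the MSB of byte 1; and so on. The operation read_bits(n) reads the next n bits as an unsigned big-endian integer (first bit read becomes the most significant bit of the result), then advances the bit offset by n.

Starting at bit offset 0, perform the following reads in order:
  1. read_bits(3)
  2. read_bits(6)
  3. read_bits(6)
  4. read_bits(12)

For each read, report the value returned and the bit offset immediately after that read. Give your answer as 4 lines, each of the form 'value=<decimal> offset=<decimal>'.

Answer: value=3 offset=3
value=41 offset=9
value=45 offset=15
value=2349 offset=27

Derivation:
Read 1: bits[0:3] width=3 -> value=3 (bin 011); offset now 3 = byte 0 bit 3; 37 bits remain
Read 2: bits[3:9] width=6 -> value=41 (bin 101001); offset now 9 = byte 1 bit 1; 31 bits remain
Read 3: bits[9:15] width=6 -> value=45 (bin 101101); offset now 15 = byte 1 bit 7; 25 bits remain
Read 4: bits[15:27] width=12 -> value=2349 (bin 100100101101); offset now 27 = byte 3 bit 3; 13 bits remain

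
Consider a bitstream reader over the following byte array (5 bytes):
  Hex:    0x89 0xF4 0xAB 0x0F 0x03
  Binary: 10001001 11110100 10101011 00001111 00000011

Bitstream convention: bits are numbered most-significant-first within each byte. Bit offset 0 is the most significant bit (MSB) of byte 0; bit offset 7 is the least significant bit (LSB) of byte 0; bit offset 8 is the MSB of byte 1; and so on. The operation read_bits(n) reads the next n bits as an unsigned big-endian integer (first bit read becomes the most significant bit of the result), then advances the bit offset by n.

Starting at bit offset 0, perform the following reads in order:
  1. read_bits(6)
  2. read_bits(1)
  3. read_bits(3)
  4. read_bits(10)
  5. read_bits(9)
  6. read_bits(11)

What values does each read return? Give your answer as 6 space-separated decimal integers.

Answer: 34 0 7 842 353 1795

Derivation:
Read 1: bits[0:6] width=6 -> value=34 (bin 100010); offset now 6 = byte 0 bit 6; 34 bits remain
Read 2: bits[6:7] width=1 -> value=0 (bin 0); offset now 7 = byte 0 bit 7; 33 bits remain
Read 3: bits[7:10] width=3 -> value=7 (bin 111); offset now 10 = byte 1 bit 2; 30 bits remain
Read 4: bits[10:20] width=10 -> value=842 (bin 1101001010); offset now 20 = byte 2 bit 4; 20 bits remain
Read 5: bits[20:29] width=9 -> value=353 (bin 101100001); offset now 29 = byte 3 bit 5; 11 bits remain
Read 6: bits[29:40] width=11 -> value=1795 (bin 11100000011); offset now 40 = byte 5 bit 0; 0 bits remain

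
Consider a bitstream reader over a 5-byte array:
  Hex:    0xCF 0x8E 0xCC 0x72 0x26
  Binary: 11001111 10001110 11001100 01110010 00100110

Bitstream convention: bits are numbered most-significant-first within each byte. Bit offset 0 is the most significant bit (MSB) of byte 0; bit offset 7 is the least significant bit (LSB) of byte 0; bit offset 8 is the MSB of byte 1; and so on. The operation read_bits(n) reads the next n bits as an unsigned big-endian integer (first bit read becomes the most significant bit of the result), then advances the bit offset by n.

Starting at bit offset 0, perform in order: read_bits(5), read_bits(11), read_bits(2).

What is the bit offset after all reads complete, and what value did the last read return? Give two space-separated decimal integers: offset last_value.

Read 1: bits[0:5] width=5 -> value=25 (bin 11001); offset now 5 = byte 0 bit 5; 35 bits remain
Read 2: bits[5:16] width=11 -> value=1934 (bin 11110001110); offset now 16 = byte 2 bit 0; 24 bits remain
Read 3: bits[16:18] width=2 -> value=3 (bin 11); offset now 18 = byte 2 bit 2; 22 bits remain

Answer: 18 3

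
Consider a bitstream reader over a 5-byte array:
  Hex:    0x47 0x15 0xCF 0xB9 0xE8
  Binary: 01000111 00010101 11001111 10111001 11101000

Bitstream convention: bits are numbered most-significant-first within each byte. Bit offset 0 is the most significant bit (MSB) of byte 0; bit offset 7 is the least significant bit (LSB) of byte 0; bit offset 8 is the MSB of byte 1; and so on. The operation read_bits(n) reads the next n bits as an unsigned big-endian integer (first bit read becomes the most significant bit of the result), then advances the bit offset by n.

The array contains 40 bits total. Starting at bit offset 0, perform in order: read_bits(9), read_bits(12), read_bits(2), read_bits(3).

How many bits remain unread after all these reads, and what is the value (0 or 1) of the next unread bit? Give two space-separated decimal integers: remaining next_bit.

Read 1: bits[0:9] width=9 -> value=142 (bin 010001110); offset now 9 = byte 1 bit 1; 31 bits remain
Read 2: bits[9:21] width=12 -> value=697 (bin 001010111001); offset now 21 = byte 2 bit 5; 19 bits remain
Read 3: bits[21:23] width=2 -> value=3 (bin 11); offset now 23 = byte 2 bit 7; 17 bits remain
Read 4: bits[23:26] width=3 -> value=6 (bin 110); offset now 26 = byte 3 bit 2; 14 bits remain

Answer: 14 1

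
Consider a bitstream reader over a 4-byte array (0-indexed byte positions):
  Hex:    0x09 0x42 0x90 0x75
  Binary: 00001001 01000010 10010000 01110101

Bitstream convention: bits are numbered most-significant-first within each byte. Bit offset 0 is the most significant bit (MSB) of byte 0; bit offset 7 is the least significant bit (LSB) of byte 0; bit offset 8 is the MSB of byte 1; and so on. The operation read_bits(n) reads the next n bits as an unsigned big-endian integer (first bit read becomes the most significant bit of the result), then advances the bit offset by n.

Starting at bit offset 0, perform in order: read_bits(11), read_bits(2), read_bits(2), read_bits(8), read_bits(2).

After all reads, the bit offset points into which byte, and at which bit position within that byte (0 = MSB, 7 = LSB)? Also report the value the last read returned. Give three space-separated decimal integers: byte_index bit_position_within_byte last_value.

Answer: 3 1 0

Derivation:
Read 1: bits[0:11] width=11 -> value=74 (bin 00001001010); offset now 11 = byte 1 bit 3; 21 bits remain
Read 2: bits[11:13] width=2 -> value=0 (bin 00); offset now 13 = byte 1 bit 5; 19 bits remain
Read 3: bits[13:15] width=2 -> value=1 (bin 01); offset now 15 = byte 1 bit 7; 17 bits remain
Read 4: bits[15:23] width=8 -> value=72 (bin 01001000); offset now 23 = byte 2 bit 7; 9 bits remain
Read 5: bits[23:25] width=2 -> value=0 (bin 00); offset now 25 = byte 3 bit 1; 7 bits remain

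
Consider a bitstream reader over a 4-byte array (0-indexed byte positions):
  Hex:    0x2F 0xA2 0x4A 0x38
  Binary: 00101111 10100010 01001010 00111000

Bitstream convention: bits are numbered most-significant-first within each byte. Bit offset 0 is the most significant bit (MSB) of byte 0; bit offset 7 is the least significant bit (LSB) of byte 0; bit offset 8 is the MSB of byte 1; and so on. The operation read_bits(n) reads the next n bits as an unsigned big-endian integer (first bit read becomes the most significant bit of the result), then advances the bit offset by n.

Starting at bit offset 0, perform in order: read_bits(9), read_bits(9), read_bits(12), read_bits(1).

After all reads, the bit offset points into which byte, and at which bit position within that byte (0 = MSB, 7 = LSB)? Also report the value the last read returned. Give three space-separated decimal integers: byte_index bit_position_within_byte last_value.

Read 1: bits[0:9] width=9 -> value=95 (bin 001011111); offset now 9 = byte 1 bit 1; 23 bits remain
Read 2: bits[9:18] width=9 -> value=137 (bin 010001001); offset now 18 = byte 2 bit 2; 14 bits remain
Read 3: bits[18:30] width=12 -> value=654 (bin 001010001110); offset now 30 = byte 3 bit 6; 2 bits remain
Read 4: bits[30:31] width=1 -> value=0 (bin 0); offset now 31 = byte 3 bit 7; 1 bits remain

Answer: 3 7 0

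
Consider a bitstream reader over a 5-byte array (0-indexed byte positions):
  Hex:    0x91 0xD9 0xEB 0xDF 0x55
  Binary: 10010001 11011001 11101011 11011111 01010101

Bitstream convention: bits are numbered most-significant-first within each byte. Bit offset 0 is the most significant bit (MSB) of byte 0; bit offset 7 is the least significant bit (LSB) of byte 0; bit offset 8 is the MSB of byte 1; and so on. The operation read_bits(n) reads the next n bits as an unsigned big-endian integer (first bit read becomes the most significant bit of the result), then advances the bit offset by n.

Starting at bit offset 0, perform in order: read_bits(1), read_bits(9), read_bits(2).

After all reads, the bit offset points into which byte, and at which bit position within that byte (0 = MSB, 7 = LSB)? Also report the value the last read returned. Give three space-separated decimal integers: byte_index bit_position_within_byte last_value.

Answer: 1 4 1

Derivation:
Read 1: bits[0:1] width=1 -> value=1 (bin 1); offset now 1 = byte 0 bit 1; 39 bits remain
Read 2: bits[1:10] width=9 -> value=71 (bin 001000111); offset now 10 = byte 1 bit 2; 30 bits remain
Read 3: bits[10:12] width=2 -> value=1 (bin 01); offset now 12 = byte 1 bit 4; 28 bits remain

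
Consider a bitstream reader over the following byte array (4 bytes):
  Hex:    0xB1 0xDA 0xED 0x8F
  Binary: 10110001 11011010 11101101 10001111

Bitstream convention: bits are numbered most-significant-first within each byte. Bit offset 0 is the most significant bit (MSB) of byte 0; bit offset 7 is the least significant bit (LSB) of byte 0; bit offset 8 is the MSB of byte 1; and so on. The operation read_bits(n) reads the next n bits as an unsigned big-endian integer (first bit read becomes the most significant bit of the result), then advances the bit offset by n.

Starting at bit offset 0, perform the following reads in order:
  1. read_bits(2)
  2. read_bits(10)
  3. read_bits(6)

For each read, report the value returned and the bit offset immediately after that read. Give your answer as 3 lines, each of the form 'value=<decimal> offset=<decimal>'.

Answer: value=2 offset=2
value=797 offset=12
value=43 offset=18

Derivation:
Read 1: bits[0:2] width=2 -> value=2 (bin 10); offset now 2 = byte 0 bit 2; 30 bits remain
Read 2: bits[2:12] width=10 -> value=797 (bin 1100011101); offset now 12 = byte 1 bit 4; 20 bits remain
Read 3: bits[12:18] width=6 -> value=43 (bin 101011); offset now 18 = byte 2 bit 2; 14 bits remain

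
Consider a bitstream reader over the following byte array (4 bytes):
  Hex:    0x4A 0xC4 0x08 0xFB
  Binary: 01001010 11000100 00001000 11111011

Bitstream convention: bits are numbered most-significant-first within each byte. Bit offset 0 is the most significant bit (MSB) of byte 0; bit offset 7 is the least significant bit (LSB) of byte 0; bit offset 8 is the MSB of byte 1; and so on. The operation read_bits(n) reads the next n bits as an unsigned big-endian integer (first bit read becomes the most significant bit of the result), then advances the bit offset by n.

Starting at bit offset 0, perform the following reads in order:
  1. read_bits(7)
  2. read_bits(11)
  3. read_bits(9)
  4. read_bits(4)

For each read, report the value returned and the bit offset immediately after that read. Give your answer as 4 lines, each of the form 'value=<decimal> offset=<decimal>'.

Answer: value=37 offset=7
value=784 offset=18
value=71 offset=27
value=13 offset=31

Derivation:
Read 1: bits[0:7] width=7 -> value=37 (bin 0100101); offset now 7 = byte 0 bit 7; 25 bits remain
Read 2: bits[7:18] width=11 -> value=784 (bin 01100010000); offset now 18 = byte 2 bit 2; 14 bits remain
Read 3: bits[18:27] width=9 -> value=71 (bin 001000111); offset now 27 = byte 3 bit 3; 5 bits remain
Read 4: bits[27:31] width=4 -> value=13 (bin 1101); offset now 31 = byte 3 bit 7; 1 bits remain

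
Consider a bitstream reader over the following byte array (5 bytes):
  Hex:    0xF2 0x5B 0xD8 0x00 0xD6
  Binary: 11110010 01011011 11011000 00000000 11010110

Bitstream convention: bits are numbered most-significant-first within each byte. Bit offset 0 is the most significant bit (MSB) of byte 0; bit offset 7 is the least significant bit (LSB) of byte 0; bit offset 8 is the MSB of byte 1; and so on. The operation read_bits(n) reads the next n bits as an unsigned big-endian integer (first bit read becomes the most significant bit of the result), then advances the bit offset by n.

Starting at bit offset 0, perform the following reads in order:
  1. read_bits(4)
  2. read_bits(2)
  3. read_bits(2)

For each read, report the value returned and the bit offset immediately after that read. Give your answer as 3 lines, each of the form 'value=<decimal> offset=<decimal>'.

Read 1: bits[0:4] width=4 -> value=15 (bin 1111); offset now 4 = byte 0 bit 4; 36 bits remain
Read 2: bits[4:6] width=2 -> value=0 (bin 00); offset now 6 = byte 0 bit 6; 34 bits remain
Read 3: bits[6:8] width=2 -> value=2 (bin 10); offset now 8 = byte 1 bit 0; 32 bits remain

Answer: value=15 offset=4
value=0 offset=6
value=2 offset=8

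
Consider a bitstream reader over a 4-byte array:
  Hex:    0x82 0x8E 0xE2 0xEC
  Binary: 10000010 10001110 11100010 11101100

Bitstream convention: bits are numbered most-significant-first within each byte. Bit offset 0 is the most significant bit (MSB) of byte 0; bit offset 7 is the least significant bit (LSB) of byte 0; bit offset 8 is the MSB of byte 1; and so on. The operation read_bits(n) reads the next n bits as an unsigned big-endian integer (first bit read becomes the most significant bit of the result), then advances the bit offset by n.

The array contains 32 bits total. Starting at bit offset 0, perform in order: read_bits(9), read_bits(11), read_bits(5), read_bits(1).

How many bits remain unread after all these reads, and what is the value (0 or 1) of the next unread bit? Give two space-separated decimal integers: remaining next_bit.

Answer: 6 1

Derivation:
Read 1: bits[0:9] width=9 -> value=261 (bin 100000101); offset now 9 = byte 1 bit 1; 23 bits remain
Read 2: bits[9:20] width=11 -> value=238 (bin 00011101110); offset now 20 = byte 2 bit 4; 12 bits remain
Read 3: bits[20:25] width=5 -> value=5 (bin 00101); offset now 25 = byte 3 bit 1; 7 bits remain
Read 4: bits[25:26] width=1 -> value=1 (bin 1); offset now 26 = byte 3 bit 2; 6 bits remain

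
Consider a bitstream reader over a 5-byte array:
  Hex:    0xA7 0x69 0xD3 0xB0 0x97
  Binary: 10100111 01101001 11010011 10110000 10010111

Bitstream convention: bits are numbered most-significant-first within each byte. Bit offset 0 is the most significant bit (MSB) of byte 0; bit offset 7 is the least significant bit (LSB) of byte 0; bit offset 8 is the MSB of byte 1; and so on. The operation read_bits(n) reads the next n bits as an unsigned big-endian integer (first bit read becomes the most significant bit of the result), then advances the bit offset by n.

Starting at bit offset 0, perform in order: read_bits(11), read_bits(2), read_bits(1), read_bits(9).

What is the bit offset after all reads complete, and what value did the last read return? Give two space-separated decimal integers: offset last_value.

Answer: 23 233

Derivation:
Read 1: bits[0:11] width=11 -> value=1339 (bin 10100111011); offset now 11 = byte 1 bit 3; 29 bits remain
Read 2: bits[11:13] width=2 -> value=1 (bin 01); offset now 13 = byte 1 bit 5; 27 bits remain
Read 3: bits[13:14] width=1 -> value=0 (bin 0); offset now 14 = byte 1 bit 6; 26 bits remain
Read 4: bits[14:23] width=9 -> value=233 (bin 011101001); offset now 23 = byte 2 bit 7; 17 bits remain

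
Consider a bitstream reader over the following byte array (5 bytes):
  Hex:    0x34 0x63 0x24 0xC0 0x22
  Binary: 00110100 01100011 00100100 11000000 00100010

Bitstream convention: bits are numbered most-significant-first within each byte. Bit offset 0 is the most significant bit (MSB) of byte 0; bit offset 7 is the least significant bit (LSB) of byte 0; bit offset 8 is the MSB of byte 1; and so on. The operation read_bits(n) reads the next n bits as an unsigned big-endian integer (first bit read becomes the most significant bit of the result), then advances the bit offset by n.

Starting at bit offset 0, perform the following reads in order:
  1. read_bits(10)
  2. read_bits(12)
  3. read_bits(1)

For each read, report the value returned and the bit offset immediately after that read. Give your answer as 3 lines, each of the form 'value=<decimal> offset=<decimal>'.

Read 1: bits[0:10] width=10 -> value=209 (bin 0011010001); offset now 10 = byte 1 bit 2; 30 bits remain
Read 2: bits[10:22] width=12 -> value=2249 (bin 100011001001); offset now 22 = byte 2 bit 6; 18 bits remain
Read 3: bits[22:23] width=1 -> value=0 (bin 0); offset now 23 = byte 2 bit 7; 17 bits remain

Answer: value=209 offset=10
value=2249 offset=22
value=0 offset=23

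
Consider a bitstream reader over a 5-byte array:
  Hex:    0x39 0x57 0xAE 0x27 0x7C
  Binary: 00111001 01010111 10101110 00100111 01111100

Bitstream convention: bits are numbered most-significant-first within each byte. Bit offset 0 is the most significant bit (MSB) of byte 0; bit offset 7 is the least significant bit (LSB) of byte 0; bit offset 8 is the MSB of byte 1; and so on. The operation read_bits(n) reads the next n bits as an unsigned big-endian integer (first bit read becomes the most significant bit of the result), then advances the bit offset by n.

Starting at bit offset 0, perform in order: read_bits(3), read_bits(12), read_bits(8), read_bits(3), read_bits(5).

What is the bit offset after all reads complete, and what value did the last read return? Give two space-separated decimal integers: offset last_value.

Read 1: bits[0:3] width=3 -> value=1 (bin 001); offset now 3 = byte 0 bit 3; 37 bits remain
Read 2: bits[3:15] width=12 -> value=3243 (bin 110010101011); offset now 15 = byte 1 bit 7; 25 bits remain
Read 3: bits[15:23] width=8 -> value=215 (bin 11010111); offset now 23 = byte 2 bit 7; 17 bits remain
Read 4: bits[23:26] width=3 -> value=0 (bin 000); offset now 26 = byte 3 bit 2; 14 bits remain
Read 5: bits[26:31] width=5 -> value=19 (bin 10011); offset now 31 = byte 3 bit 7; 9 bits remain

Answer: 31 19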